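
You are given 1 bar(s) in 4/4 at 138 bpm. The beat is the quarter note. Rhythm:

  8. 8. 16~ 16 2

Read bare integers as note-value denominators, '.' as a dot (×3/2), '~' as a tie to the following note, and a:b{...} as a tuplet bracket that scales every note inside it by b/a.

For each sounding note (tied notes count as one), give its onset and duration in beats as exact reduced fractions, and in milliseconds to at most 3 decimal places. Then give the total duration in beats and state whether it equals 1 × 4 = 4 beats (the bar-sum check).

1) 0.0ms=0b +326.087ms=3/4b
2) 326.087ms=3/4b +326.087ms=3/4b
3) 652.174ms=3/2b +217.391ms=1/2b
4) 869.565ms=2b +869.565ms=2b
Σ=4b of 4 (138bpm 4/4) — PASS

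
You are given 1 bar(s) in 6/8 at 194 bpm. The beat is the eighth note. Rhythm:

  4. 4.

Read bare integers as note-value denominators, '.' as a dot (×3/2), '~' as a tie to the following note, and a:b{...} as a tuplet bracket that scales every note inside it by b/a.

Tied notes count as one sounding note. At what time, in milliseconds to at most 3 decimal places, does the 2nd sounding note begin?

1. 0.0ms @ 0 + 927.835ms (3)
2. 927.835ms @ 3 + 927.835ms (3)

note 2 onset = 3b = 927.835ms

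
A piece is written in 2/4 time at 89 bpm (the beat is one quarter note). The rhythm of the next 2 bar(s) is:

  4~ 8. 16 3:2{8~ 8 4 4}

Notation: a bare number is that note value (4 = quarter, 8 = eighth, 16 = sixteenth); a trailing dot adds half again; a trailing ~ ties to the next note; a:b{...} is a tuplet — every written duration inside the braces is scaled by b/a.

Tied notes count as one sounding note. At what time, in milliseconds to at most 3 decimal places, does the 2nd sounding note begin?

note 2 onset = 7/4b = 1179.775ms

1. 0.0ms @ 0 + 1179.775ms (7/4)
2. 1179.775ms @ 7/4 + 168.539ms (1/4)
3. 1348.315ms @ 2 + 449.438ms (2/3)
4. 1797.753ms @ 8/3 + 449.438ms (2/3)
5. 2247.191ms @ 10/3 + 449.438ms (2/3)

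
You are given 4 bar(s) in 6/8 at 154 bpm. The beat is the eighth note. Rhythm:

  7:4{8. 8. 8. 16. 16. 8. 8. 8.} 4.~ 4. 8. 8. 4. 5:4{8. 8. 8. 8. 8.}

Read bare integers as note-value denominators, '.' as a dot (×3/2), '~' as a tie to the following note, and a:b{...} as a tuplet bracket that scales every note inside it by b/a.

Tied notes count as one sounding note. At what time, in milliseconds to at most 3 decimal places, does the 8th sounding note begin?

note 8 onset = 36/7b = 2003.711ms

1. 0.0ms @ 0 + 333.952ms (6/7)
2. 333.952ms @ 6/7 + 333.952ms (6/7)
3. 667.904ms @ 12/7 + 333.952ms (6/7)
4. 1001.855ms @ 18/7 + 166.976ms (3/7)
5. 1168.831ms @ 3 + 166.976ms (3/7)
6. 1335.807ms @ 24/7 + 333.952ms (6/7)
7. 1669.759ms @ 30/7 + 333.952ms (6/7)
8. 2003.711ms @ 36/7 + 333.952ms (6/7)
9. 2337.662ms @ 6 + 2337.662ms (6)
10. 4675.325ms @ 12 + 584.416ms (3/2)
11. 5259.74ms @ 27/2 + 584.416ms (3/2)
12. 5844.156ms @ 15 + 1168.831ms (3)
13. 7012.987ms @ 18 + 467.532ms (6/5)
14. 7480.519ms @ 96/5 + 467.532ms (6/5)
15. 7948.052ms @ 102/5 + 467.532ms (6/5)
16. 8415.584ms @ 108/5 + 467.532ms (6/5)
17. 8883.117ms @ 114/5 + 467.532ms (6/5)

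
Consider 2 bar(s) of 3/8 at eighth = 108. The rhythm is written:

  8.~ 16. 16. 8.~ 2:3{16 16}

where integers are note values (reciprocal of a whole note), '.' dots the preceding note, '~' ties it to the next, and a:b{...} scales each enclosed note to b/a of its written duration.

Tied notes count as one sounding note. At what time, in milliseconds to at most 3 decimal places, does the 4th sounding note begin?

note 4 onset = 21/4b = 2916.667ms

1. 0.0ms @ 0 + 1250.0ms (9/4)
2. 1250.0ms @ 9/4 + 416.667ms (3/4)
3. 1666.667ms @ 3 + 1250.0ms (9/4)
4. 2916.667ms @ 21/4 + 416.667ms (3/4)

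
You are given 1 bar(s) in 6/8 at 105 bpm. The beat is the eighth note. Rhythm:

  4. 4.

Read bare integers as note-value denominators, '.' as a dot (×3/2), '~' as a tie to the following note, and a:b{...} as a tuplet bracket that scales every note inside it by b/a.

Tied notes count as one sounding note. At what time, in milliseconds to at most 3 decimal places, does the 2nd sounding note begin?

note 2 onset = 3b = 1714.286ms

1. 0.0ms @ 0 + 1714.286ms (3)
2. 1714.286ms @ 3 + 1714.286ms (3)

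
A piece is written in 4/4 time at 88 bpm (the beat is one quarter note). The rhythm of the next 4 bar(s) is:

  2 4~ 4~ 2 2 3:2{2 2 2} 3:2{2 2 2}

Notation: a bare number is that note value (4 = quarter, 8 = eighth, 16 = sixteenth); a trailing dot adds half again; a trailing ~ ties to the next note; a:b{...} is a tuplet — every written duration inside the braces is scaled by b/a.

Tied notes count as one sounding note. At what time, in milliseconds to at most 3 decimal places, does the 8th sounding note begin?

1. 0.0ms @ 0 + 1363.636ms (2)
2. 1363.636ms @ 2 + 2727.273ms (4)
3. 4090.909ms @ 6 + 1363.636ms (2)
4. 5454.545ms @ 8 + 909.091ms (4/3)
5. 6363.636ms @ 28/3 + 909.091ms (4/3)
6. 7272.727ms @ 32/3 + 909.091ms (4/3)
7. 8181.818ms @ 12 + 909.091ms (4/3)
8. 9090.909ms @ 40/3 + 909.091ms (4/3)
9. 10000.0ms @ 44/3 + 909.091ms (4/3)

note 8 onset = 40/3b = 9090.909ms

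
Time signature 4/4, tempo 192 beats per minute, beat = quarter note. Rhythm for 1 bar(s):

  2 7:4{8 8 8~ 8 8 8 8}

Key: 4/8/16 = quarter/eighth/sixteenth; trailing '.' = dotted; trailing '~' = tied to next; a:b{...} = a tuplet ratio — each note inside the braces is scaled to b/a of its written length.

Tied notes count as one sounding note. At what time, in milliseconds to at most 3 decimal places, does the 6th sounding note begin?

1. 0.0ms @ 0 + 625.0ms (2)
2. 625.0ms @ 2 + 89.286ms (2/7)
3. 714.286ms @ 16/7 + 89.286ms (2/7)
4. 803.571ms @ 18/7 + 178.571ms (4/7)
5. 982.143ms @ 22/7 + 89.286ms (2/7)
6. 1071.429ms @ 24/7 + 89.286ms (2/7)
7. 1160.714ms @ 26/7 + 89.286ms (2/7)

note 6 onset = 24/7b = 1071.429ms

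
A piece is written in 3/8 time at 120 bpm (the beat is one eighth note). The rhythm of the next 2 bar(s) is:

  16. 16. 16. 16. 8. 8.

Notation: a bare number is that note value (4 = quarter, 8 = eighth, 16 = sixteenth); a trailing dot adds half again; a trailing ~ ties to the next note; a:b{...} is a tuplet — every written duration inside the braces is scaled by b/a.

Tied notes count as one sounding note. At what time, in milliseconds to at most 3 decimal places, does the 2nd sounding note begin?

1. 0.0ms @ 0 + 375.0ms (3/4)
2. 375.0ms @ 3/4 + 375.0ms (3/4)
3. 750.0ms @ 3/2 + 375.0ms (3/4)
4. 1125.0ms @ 9/4 + 375.0ms (3/4)
5. 1500.0ms @ 3 + 750.0ms (3/2)
6. 2250.0ms @ 9/2 + 750.0ms (3/2)

note 2 onset = 3/4b = 375.0ms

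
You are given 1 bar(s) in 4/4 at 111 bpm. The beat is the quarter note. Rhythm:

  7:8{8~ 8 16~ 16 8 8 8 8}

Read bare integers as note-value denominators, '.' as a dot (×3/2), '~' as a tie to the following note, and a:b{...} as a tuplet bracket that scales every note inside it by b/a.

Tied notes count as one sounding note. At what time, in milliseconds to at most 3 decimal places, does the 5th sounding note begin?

note 5 onset = 20/7b = 1544.402ms

1. 0.0ms @ 0 + 617.761ms (8/7)
2. 617.761ms @ 8/7 + 308.88ms (4/7)
3. 926.641ms @ 12/7 + 308.88ms (4/7)
4. 1235.521ms @ 16/7 + 308.88ms (4/7)
5. 1544.402ms @ 20/7 + 308.88ms (4/7)
6. 1853.282ms @ 24/7 + 308.88ms (4/7)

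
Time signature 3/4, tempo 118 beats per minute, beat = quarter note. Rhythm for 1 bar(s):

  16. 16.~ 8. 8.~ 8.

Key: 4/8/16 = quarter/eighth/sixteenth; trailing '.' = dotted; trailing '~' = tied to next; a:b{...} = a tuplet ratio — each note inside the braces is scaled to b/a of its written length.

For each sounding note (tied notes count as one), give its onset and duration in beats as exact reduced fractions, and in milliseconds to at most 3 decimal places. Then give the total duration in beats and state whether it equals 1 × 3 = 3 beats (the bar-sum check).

1) 0.0ms=0b +190.678ms=3/8b
2) 190.678ms=3/8b +572.034ms=9/8b
3) 762.712ms=3/2b +762.712ms=3/2b
Σ=3b of 3 (118bpm 3/4) — PASS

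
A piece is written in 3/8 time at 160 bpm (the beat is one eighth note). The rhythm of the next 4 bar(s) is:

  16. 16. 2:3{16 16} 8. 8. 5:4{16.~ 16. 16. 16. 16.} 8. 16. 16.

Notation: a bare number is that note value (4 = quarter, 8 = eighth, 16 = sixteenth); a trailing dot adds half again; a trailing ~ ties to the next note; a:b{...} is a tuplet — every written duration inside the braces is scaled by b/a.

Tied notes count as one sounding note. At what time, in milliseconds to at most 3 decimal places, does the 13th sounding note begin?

1. 0.0ms @ 0 + 281.25ms (3/4)
2. 281.25ms @ 3/4 + 281.25ms (3/4)
3. 562.5ms @ 3/2 + 281.25ms (3/4)
4. 843.75ms @ 9/4 + 281.25ms (3/4)
5. 1125.0ms @ 3 + 562.5ms (3/2)
6. 1687.5ms @ 9/2 + 562.5ms (3/2)
7. 2250.0ms @ 6 + 450.0ms (6/5)
8. 2700.0ms @ 36/5 + 225.0ms (3/5)
9. 2925.0ms @ 39/5 + 225.0ms (3/5)
10. 3150.0ms @ 42/5 + 225.0ms (3/5)
11. 3375.0ms @ 9 + 562.5ms (3/2)
12. 3937.5ms @ 21/2 + 281.25ms (3/4)
13. 4218.75ms @ 45/4 + 281.25ms (3/4)

note 13 onset = 45/4b = 4218.75ms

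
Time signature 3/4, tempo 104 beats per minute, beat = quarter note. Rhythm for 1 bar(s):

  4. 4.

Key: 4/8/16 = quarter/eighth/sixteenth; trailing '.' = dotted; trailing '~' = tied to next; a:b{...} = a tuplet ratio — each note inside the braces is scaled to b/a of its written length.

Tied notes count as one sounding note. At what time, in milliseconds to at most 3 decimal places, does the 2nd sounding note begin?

note 2 onset = 3/2b = 865.385ms

1. 0.0ms @ 0 + 865.385ms (3/2)
2. 865.385ms @ 3/2 + 865.385ms (3/2)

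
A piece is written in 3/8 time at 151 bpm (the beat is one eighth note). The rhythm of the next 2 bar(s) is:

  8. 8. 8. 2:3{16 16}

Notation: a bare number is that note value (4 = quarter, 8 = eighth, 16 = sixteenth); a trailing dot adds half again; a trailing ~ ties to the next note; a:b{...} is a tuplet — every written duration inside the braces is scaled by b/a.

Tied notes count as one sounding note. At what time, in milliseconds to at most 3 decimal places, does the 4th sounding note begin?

1. 0.0ms @ 0 + 596.026ms (3/2)
2. 596.026ms @ 3/2 + 596.026ms (3/2)
3. 1192.053ms @ 3 + 596.026ms (3/2)
4. 1788.079ms @ 9/2 + 298.013ms (3/4)
5. 2086.093ms @ 21/4 + 298.013ms (3/4)

note 4 onset = 9/2b = 1788.079ms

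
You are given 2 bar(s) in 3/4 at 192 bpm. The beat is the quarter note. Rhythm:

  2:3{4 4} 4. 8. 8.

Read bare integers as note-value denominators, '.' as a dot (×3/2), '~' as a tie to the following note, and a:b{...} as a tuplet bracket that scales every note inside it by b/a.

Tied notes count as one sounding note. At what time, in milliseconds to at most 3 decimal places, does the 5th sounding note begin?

note 5 onset = 21/4b = 1640.625ms

1. 0.0ms @ 0 + 468.75ms (3/2)
2. 468.75ms @ 3/2 + 468.75ms (3/2)
3. 937.5ms @ 3 + 468.75ms (3/2)
4. 1406.25ms @ 9/2 + 234.375ms (3/4)
5. 1640.625ms @ 21/4 + 234.375ms (3/4)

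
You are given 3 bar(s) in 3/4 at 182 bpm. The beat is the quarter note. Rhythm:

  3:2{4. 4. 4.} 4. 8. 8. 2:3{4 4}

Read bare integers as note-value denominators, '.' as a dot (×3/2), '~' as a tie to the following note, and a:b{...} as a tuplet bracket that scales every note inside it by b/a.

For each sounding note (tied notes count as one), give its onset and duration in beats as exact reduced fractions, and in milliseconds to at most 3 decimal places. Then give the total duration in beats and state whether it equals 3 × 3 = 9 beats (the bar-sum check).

1) 0.0ms=0b +329.67ms=1b
2) 329.67ms=1b +329.67ms=1b
3) 659.341ms=2b +329.67ms=1b
4) 989.011ms=3b +494.505ms=3/2b
5) 1483.516ms=9/2b +247.253ms=3/4b
6) 1730.769ms=21/4b +247.253ms=3/4b
7) 1978.022ms=6b +494.505ms=3/2b
8) 2472.527ms=15/2b +494.505ms=3/2b
Σ=9b of 9 (182bpm 3/4) — PASS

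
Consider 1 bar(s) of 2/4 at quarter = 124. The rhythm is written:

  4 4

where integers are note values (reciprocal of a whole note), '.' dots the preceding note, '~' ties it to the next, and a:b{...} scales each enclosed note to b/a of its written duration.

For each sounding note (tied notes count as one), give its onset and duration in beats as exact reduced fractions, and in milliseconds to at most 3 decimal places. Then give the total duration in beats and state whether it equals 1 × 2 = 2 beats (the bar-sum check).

1) 0.0ms=0b +483.871ms=1b
2) 483.871ms=1b +483.871ms=1b
Σ=2b of 2 (124bpm 2/4) — PASS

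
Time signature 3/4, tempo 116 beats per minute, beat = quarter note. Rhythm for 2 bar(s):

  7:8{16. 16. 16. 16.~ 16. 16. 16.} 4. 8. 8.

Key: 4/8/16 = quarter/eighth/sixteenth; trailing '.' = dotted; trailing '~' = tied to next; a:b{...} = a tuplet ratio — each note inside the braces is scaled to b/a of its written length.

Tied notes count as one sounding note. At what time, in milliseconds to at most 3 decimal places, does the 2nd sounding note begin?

note 2 onset = 3/7b = 221.675ms

1. 0.0ms @ 0 + 221.675ms (3/7)
2. 221.675ms @ 3/7 + 221.675ms (3/7)
3. 443.35ms @ 6/7 + 221.675ms (3/7)
4. 665.025ms @ 9/7 + 443.35ms (6/7)
5. 1108.374ms @ 15/7 + 221.675ms (3/7)
6. 1330.049ms @ 18/7 + 221.675ms (3/7)
7. 1551.724ms @ 3 + 775.862ms (3/2)
8. 2327.586ms @ 9/2 + 387.931ms (3/4)
9. 2715.517ms @ 21/4 + 387.931ms (3/4)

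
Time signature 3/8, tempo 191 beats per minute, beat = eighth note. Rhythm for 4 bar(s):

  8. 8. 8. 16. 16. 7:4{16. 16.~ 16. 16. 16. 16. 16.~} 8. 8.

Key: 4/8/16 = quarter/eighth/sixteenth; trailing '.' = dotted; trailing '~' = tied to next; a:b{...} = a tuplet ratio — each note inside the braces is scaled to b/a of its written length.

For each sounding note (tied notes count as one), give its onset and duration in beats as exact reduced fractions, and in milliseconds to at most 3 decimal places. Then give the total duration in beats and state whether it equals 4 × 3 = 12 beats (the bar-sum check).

1) 0.0ms=0b +471.204ms=3/2b
2) 471.204ms=3/2b +471.204ms=3/2b
3) 942.408ms=3b +471.204ms=3/2b
4) 1413.613ms=9/2b +235.602ms=3/4b
5) 1649.215ms=21/4b +235.602ms=3/4b
6) 1884.817ms=6b +134.63ms=3/7b
7) 2019.447ms=45/7b +269.26ms=6/7b
8) 2288.706ms=51/7b +134.63ms=3/7b
9) 2423.336ms=54/7b +134.63ms=3/7b
10) 2557.966ms=57/7b +134.63ms=3/7b
11) 2692.595ms=60/7b +605.834ms=27/14b
12) 3298.429ms=21/2b +471.204ms=3/2b
Σ=12b of 12 (191bpm 3/8) — PASS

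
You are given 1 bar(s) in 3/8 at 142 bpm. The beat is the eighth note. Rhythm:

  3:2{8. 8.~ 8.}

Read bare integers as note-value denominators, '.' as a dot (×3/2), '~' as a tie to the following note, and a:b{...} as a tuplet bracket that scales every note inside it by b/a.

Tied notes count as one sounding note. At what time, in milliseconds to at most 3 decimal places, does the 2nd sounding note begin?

note 2 onset = 1b = 422.535ms

1. 0.0ms @ 0 + 422.535ms (1)
2. 422.535ms @ 1 + 845.07ms (2)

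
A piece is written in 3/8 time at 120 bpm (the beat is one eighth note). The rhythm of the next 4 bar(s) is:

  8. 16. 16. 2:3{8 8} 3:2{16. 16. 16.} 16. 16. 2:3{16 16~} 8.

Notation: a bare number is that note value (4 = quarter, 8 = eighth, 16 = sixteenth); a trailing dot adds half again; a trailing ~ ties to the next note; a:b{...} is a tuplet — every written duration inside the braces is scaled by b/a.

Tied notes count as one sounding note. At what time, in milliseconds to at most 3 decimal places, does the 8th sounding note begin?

1. 0.0ms @ 0 + 750.0ms (3/2)
2. 750.0ms @ 3/2 + 375.0ms (3/4)
3. 1125.0ms @ 9/4 + 375.0ms (3/4)
4. 1500.0ms @ 3 + 750.0ms (3/2)
5. 2250.0ms @ 9/2 + 750.0ms (3/2)
6. 3000.0ms @ 6 + 250.0ms (1/2)
7. 3250.0ms @ 13/2 + 250.0ms (1/2)
8. 3500.0ms @ 7 + 250.0ms (1/2)
9. 3750.0ms @ 15/2 + 375.0ms (3/4)
10. 4125.0ms @ 33/4 + 375.0ms (3/4)
11. 4500.0ms @ 9 + 375.0ms (3/4)
12. 4875.0ms @ 39/4 + 1125.0ms (9/4)

note 8 onset = 7b = 3500.0ms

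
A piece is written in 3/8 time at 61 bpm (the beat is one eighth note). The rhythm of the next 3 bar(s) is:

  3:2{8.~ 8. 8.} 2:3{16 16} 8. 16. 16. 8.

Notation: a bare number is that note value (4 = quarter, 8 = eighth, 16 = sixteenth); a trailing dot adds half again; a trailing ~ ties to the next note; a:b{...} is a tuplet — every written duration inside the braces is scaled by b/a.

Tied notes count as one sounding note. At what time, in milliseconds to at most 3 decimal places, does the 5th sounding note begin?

note 5 onset = 9/2b = 4426.23ms

1. 0.0ms @ 0 + 1967.213ms (2)
2. 1967.213ms @ 2 + 983.607ms (1)
3. 2950.82ms @ 3 + 737.705ms (3/4)
4. 3688.525ms @ 15/4 + 737.705ms (3/4)
5. 4426.23ms @ 9/2 + 1475.41ms (3/2)
6. 5901.639ms @ 6 + 737.705ms (3/4)
7. 6639.344ms @ 27/4 + 737.705ms (3/4)
8. 7377.049ms @ 15/2 + 1475.41ms (3/2)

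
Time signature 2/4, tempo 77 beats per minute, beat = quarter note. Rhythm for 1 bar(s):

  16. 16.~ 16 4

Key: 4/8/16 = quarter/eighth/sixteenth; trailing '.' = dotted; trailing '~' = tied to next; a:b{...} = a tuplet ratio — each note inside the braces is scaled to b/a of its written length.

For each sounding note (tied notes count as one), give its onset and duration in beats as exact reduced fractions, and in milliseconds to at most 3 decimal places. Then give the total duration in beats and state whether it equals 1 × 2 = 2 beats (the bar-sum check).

1) 0.0ms=0b +292.208ms=3/8b
2) 292.208ms=3/8b +487.013ms=5/8b
3) 779.221ms=1b +779.221ms=1b
Σ=2b of 2 (77bpm 2/4) — PASS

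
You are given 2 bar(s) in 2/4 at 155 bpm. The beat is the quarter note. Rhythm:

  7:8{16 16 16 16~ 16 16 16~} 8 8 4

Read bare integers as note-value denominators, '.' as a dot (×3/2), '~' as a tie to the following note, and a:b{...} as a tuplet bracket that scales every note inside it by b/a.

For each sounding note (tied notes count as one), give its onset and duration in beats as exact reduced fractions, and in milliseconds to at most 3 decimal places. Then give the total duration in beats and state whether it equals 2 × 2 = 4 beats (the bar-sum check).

1) 0.0ms=0b +110.599ms=2/7b
2) 110.599ms=2/7b +110.599ms=2/7b
3) 221.198ms=4/7b +110.599ms=2/7b
4) 331.797ms=6/7b +221.198ms=4/7b
5) 552.995ms=10/7b +110.599ms=2/7b
6) 663.594ms=12/7b +304.147ms=11/14b
7) 967.742ms=5/2b +193.548ms=1/2b
8) 1161.29ms=3b +387.097ms=1b
Σ=4b of 4 (155bpm 2/4) — PASS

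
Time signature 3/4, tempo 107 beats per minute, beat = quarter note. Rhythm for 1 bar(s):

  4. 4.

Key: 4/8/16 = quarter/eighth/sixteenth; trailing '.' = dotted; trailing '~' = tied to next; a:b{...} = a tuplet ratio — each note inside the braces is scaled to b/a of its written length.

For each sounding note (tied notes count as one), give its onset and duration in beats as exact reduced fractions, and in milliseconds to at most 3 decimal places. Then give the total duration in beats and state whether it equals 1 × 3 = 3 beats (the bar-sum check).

1) 0.0ms=0b +841.121ms=3/2b
2) 841.121ms=3/2b +841.121ms=3/2b
Σ=3b of 3 (107bpm 3/4) — PASS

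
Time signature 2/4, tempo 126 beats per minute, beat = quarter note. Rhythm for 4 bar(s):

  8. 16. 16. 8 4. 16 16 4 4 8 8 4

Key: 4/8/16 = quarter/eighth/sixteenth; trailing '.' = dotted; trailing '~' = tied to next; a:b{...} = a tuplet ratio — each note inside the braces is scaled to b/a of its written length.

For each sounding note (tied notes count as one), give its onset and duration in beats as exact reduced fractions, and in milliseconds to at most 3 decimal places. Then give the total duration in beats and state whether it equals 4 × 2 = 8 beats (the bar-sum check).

1) 0.0ms=0b +357.143ms=3/4b
2) 357.143ms=3/4b +178.571ms=3/8b
3) 535.714ms=9/8b +178.571ms=3/8b
4) 714.286ms=3/2b +238.095ms=1/2b
5) 952.381ms=2b +714.286ms=3/2b
6) 1666.667ms=7/2b +119.048ms=1/4b
7) 1785.714ms=15/4b +119.048ms=1/4b
8) 1904.762ms=4b +476.19ms=1b
9) 2380.952ms=5b +476.19ms=1b
10) 2857.143ms=6b +238.095ms=1/2b
11) 3095.238ms=13/2b +238.095ms=1/2b
12) 3333.333ms=7b +476.19ms=1b
Σ=8b of 8 (126bpm 2/4) — PASS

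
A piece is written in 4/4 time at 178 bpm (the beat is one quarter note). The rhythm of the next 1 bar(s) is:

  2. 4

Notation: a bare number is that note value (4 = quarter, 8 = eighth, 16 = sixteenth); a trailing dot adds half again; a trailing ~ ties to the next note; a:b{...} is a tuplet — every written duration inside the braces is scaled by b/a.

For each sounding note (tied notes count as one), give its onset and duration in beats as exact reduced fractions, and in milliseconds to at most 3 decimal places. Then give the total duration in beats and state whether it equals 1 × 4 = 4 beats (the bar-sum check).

1) 0.0ms=0b +1011.236ms=3b
2) 1011.236ms=3b +337.079ms=1b
Σ=4b of 4 (178bpm 4/4) — PASS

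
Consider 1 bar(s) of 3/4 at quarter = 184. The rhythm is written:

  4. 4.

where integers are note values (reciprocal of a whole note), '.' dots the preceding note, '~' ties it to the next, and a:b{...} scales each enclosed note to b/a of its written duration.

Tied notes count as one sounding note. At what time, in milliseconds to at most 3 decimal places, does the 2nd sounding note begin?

1. 0.0ms @ 0 + 489.13ms (3/2)
2. 489.13ms @ 3/2 + 489.13ms (3/2)

note 2 onset = 3/2b = 489.13ms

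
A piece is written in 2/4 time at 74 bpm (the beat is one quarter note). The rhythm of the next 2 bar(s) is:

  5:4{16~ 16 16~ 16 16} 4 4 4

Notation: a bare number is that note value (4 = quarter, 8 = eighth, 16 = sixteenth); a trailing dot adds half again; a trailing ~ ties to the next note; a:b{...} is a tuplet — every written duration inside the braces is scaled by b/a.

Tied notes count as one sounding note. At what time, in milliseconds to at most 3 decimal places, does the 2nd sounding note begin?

1. 0.0ms @ 0 + 324.324ms (2/5)
2. 324.324ms @ 2/5 + 324.324ms (2/5)
3. 648.649ms @ 4/5 + 162.162ms (1/5)
4. 810.811ms @ 1 + 810.811ms (1)
5. 1621.622ms @ 2 + 810.811ms (1)
6. 2432.432ms @ 3 + 810.811ms (1)

note 2 onset = 2/5b = 324.324ms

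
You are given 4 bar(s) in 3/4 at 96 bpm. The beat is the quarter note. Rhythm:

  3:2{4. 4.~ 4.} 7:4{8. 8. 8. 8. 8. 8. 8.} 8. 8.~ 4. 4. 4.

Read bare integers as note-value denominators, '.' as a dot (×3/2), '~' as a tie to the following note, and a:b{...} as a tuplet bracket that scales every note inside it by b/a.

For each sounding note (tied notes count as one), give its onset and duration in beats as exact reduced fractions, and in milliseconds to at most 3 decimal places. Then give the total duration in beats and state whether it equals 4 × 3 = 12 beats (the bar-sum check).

1) 0.0ms=0b +625.0ms=1b
2) 625.0ms=1b +1250.0ms=2b
3) 1875.0ms=3b +267.857ms=3/7b
4) 2142.857ms=24/7b +267.857ms=3/7b
5) 2410.714ms=27/7b +267.857ms=3/7b
6) 2678.571ms=30/7b +267.857ms=3/7b
7) 2946.429ms=33/7b +267.857ms=3/7b
8) 3214.286ms=36/7b +267.857ms=3/7b
9) 3482.143ms=39/7b +267.857ms=3/7b
10) 3750.0ms=6b +468.75ms=3/4b
11) 4218.75ms=27/4b +1406.25ms=9/4b
12) 5625.0ms=9b +937.5ms=3/2b
13) 6562.5ms=21/2b +937.5ms=3/2b
Σ=12b of 12 (96bpm 3/4) — PASS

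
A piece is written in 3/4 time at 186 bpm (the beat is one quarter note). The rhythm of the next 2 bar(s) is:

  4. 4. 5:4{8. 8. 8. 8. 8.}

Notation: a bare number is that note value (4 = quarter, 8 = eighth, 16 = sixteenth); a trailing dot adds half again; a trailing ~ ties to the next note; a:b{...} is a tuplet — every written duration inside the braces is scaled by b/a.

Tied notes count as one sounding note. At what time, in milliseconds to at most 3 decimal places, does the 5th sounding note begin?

note 5 onset = 21/5b = 1354.839ms

1. 0.0ms @ 0 + 483.871ms (3/2)
2. 483.871ms @ 3/2 + 483.871ms (3/2)
3. 967.742ms @ 3 + 193.548ms (3/5)
4. 1161.29ms @ 18/5 + 193.548ms (3/5)
5. 1354.839ms @ 21/5 + 193.548ms (3/5)
6. 1548.387ms @ 24/5 + 193.548ms (3/5)
7. 1741.935ms @ 27/5 + 193.548ms (3/5)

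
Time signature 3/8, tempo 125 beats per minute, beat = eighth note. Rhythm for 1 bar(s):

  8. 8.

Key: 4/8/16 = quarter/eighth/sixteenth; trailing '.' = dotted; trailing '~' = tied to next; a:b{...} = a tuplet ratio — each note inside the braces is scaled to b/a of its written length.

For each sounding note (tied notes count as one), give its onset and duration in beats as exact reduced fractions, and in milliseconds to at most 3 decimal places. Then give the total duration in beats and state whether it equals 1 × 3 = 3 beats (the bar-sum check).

1) 0.0ms=0b +720.0ms=3/2b
2) 720.0ms=3/2b +720.0ms=3/2b
Σ=3b of 3 (125bpm 3/8) — PASS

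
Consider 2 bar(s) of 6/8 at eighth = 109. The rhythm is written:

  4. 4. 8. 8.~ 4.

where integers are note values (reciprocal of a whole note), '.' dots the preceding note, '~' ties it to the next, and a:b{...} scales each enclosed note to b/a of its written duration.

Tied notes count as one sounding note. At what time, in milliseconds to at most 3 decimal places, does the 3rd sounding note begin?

note 3 onset = 6b = 3302.752ms

1. 0.0ms @ 0 + 1651.376ms (3)
2. 1651.376ms @ 3 + 1651.376ms (3)
3. 3302.752ms @ 6 + 825.688ms (3/2)
4. 4128.44ms @ 15/2 + 2477.064ms (9/2)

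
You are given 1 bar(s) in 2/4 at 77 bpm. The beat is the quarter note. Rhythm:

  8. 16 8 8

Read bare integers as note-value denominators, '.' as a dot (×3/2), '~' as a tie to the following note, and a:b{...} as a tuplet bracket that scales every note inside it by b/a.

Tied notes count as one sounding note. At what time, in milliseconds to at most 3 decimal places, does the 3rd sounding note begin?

note 3 onset = 1b = 779.221ms

1. 0.0ms @ 0 + 584.416ms (3/4)
2. 584.416ms @ 3/4 + 194.805ms (1/4)
3. 779.221ms @ 1 + 389.61ms (1/2)
4. 1168.831ms @ 3/2 + 389.61ms (1/2)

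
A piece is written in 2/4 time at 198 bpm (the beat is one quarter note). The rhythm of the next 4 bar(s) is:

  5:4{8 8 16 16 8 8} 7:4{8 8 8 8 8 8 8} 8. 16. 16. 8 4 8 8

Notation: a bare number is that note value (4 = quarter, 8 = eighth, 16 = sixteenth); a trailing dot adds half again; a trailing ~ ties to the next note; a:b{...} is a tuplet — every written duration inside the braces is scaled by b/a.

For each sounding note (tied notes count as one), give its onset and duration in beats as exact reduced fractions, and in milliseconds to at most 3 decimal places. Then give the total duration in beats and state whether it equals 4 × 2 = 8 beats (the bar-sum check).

1) 0.0ms=0b +121.212ms=2/5b
2) 121.212ms=2/5b +121.212ms=2/5b
3) 242.424ms=4/5b +60.606ms=1/5b
4) 303.03ms=1b +60.606ms=1/5b
5) 363.636ms=6/5b +121.212ms=2/5b
6) 484.848ms=8/5b +121.212ms=2/5b
7) 606.061ms=2b +86.58ms=2/7b
8) 692.641ms=16/7b +86.58ms=2/7b
9) 779.221ms=18/7b +86.58ms=2/7b
10) 865.801ms=20/7b +86.58ms=2/7b
11) 952.381ms=22/7b +86.58ms=2/7b
12) 1038.961ms=24/7b +86.58ms=2/7b
13) 1125.541ms=26/7b +86.58ms=2/7b
14) 1212.121ms=4b +227.273ms=3/4b
15) 1439.394ms=19/4b +113.636ms=3/8b
16) 1553.03ms=41/8b +113.636ms=3/8b
17) 1666.667ms=11/2b +151.515ms=1/2b
18) 1818.182ms=6b +303.03ms=1b
19) 2121.212ms=7b +151.515ms=1/2b
20) 2272.727ms=15/2b +151.515ms=1/2b
Σ=8b of 8 (198bpm 2/4) — PASS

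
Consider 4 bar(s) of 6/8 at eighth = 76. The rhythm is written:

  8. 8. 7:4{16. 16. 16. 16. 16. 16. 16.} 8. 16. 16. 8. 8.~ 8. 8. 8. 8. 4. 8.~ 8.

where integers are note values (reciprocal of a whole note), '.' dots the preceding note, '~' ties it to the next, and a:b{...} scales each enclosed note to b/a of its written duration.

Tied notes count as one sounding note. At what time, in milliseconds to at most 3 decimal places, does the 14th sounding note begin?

1. 0.0ms @ 0 + 1184.211ms (3/2)
2. 1184.211ms @ 3/2 + 1184.211ms (3/2)
3. 2368.421ms @ 3 + 338.346ms (3/7)
4. 2706.767ms @ 24/7 + 338.346ms (3/7)
5. 3045.113ms @ 27/7 + 338.346ms (3/7)
6. 3383.459ms @ 30/7 + 338.346ms (3/7)
7. 3721.805ms @ 33/7 + 338.346ms (3/7)
8. 4060.15ms @ 36/7 + 338.346ms (3/7)
9. 4398.496ms @ 39/7 + 338.346ms (3/7)
10. 4736.842ms @ 6 + 1184.211ms (3/2)
11. 5921.053ms @ 15/2 + 592.105ms (3/4)
12. 6513.158ms @ 33/4 + 592.105ms (3/4)
13. 7105.263ms @ 9 + 1184.211ms (3/2)
14. 8289.474ms @ 21/2 + 2368.421ms (3)
15. 10657.895ms @ 27/2 + 1184.211ms (3/2)
16. 11842.105ms @ 15 + 1184.211ms (3/2)
17. 13026.316ms @ 33/2 + 1184.211ms (3/2)
18. 14210.526ms @ 18 + 2368.421ms (3)
19. 16578.947ms @ 21 + 2368.421ms (3)

note 14 onset = 21/2b = 8289.474ms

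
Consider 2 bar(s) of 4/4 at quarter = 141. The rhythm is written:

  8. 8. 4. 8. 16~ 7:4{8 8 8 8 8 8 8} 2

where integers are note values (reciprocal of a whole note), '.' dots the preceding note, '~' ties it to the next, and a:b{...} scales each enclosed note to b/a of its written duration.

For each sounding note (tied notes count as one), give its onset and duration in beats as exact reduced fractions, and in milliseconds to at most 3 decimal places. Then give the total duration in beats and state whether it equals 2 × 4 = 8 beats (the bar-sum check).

1) 0.0ms=0b +319.149ms=3/4b
2) 319.149ms=3/4b +319.149ms=3/4b
3) 638.298ms=3/2b +638.298ms=3/2b
4) 1276.596ms=3b +319.149ms=3/4b
5) 1595.745ms=15/4b +227.964ms=15/28b
6) 1823.708ms=30/7b +121.581ms=2/7b
7) 1945.289ms=32/7b +121.581ms=2/7b
8) 2066.869ms=34/7b +121.581ms=2/7b
9) 2188.45ms=36/7b +121.581ms=2/7b
10) 2310.03ms=38/7b +121.581ms=2/7b
11) 2431.611ms=40/7b +121.581ms=2/7b
12) 2553.191ms=6b +851.064ms=2b
Σ=8b of 8 (141bpm 4/4) — PASS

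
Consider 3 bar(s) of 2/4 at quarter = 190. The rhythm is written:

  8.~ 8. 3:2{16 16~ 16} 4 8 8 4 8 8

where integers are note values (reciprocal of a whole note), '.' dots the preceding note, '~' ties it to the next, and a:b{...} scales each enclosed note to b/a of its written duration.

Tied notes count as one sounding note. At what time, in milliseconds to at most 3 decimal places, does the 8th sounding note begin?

note 8 onset = 5b = 1578.947ms

1. 0.0ms @ 0 + 473.684ms (3/2)
2. 473.684ms @ 3/2 + 52.632ms (1/6)
3. 526.316ms @ 5/3 + 105.263ms (1/3)
4. 631.579ms @ 2 + 315.789ms (1)
5. 947.368ms @ 3 + 157.895ms (1/2)
6. 1105.263ms @ 7/2 + 157.895ms (1/2)
7. 1263.158ms @ 4 + 315.789ms (1)
8. 1578.947ms @ 5 + 157.895ms (1/2)
9. 1736.842ms @ 11/2 + 157.895ms (1/2)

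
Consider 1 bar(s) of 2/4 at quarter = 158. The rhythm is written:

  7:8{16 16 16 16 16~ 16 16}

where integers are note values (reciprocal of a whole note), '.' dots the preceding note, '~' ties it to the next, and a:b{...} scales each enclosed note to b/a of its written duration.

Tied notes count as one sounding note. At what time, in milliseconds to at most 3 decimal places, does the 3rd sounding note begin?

1. 0.0ms @ 0 + 108.499ms (2/7)
2. 108.499ms @ 2/7 + 108.499ms (2/7)
3. 216.998ms @ 4/7 + 108.499ms (2/7)
4. 325.497ms @ 6/7 + 108.499ms (2/7)
5. 433.996ms @ 8/7 + 216.998ms (4/7)
6. 650.995ms @ 12/7 + 108.499ms (2/7)

note 3 onset = 4/7b = 216.998ms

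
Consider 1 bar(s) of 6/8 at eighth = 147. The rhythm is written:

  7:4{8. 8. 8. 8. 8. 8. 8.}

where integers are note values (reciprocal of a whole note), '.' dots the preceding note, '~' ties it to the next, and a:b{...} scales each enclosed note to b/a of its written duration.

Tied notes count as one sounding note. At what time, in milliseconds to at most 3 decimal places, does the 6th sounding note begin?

1. 0.0ms @ 0 + 349.854ms (6/7)
2. 349.854ms @ 6/7 + 349.854ms (6/7)
3. 699.708ms @ 12/7 + 349.854ms (6/7)
4. 1049.563ms @ 18/7 + 349.854ms (6/7)
5. 1399.417ms @ 24/7 + 349.854ms (6/7)
6. 1749.271ms @ 30/7 + 349.854ms (6/7)
7. 2099.125ms @ 36/7 + 349.854ms (6/7)

note 6 onset = 30/7b = 1749.271ms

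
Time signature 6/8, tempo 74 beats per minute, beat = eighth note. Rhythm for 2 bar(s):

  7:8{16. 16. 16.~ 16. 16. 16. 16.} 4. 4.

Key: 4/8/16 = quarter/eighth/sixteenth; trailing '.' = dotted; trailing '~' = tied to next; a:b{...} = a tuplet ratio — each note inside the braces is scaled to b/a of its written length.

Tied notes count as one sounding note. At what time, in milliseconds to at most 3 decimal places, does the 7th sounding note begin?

note 7 onset = 6b = 4864.865ms

1. 0.0ms @ 0 + 694.981ms (6/7)
2. 694.981ms @ 6/7 + 694.981ms (6/7)
3. 1389.961ms @ 12/7 + 1389.961ms (12/7)
4. 2779.923ms @ 24/7 + 694.981ms (6/7)
5. 3474.903ms @ 30/7 + 694.981ms (6/7)
6. 4169.884ms @ 36/7 + 694.981ms (6/7)
7. 4864.865ms @ 6 + 2432.432ms (3)
8. 7297.297ms @ 9 + 2432.432ms (3)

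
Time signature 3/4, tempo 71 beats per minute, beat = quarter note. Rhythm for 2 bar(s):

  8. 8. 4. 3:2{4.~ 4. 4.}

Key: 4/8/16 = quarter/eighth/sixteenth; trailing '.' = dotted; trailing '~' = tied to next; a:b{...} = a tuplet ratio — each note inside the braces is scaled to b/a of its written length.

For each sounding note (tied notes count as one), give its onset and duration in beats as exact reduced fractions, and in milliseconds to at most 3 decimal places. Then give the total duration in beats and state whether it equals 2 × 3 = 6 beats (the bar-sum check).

1) 0.0ms=0b +633.803ms=3/4b
2) 633.803ms=3/4b +633.803ms=3/4b
3) 1267.606ms=3/2b +1267.606ms=3/2b
4) 2535.211ms=3b +1690.141ms=2b
5) 4225.352ms=5b +845.07ms=1b
Σ=6b of 6 (71bpm 3/4) — PASS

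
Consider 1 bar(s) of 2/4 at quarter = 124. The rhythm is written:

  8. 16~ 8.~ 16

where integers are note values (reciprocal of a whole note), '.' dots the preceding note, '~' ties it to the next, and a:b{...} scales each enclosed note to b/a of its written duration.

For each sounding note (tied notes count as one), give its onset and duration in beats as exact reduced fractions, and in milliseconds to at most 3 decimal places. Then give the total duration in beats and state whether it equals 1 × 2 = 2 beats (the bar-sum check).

1) 0.0ms=0b +362.903ms=3/4b
2) 362.903ms=3/4b +604.839ms=5/4b
Σ=2b of 2 (124bpm 2/4) — PASS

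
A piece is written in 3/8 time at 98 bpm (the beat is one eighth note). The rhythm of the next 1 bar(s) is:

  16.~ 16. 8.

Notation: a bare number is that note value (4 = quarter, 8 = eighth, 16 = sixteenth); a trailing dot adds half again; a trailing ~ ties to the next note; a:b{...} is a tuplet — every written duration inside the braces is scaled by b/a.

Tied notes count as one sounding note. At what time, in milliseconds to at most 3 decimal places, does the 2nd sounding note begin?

note 2 onset = 3/2b = 918.367ms

1. 0.0ms @ 0 + 918.367ms (3/2)
2. 918.367ms @ 3/2 + 918.367ms (3/2)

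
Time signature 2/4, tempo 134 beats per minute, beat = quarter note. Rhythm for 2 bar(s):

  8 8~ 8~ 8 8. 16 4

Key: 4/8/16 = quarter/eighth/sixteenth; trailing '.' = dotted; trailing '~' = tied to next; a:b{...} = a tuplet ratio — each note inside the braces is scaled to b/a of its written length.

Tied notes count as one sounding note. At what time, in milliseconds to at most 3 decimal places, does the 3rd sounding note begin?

note 3 onset = 2b = 895.522ms

1. 0.0ms @ 0 + 223.881ms (1/2)
2. 223.881ms @ 1/2 + 671.642ms (3/2)
3. 895.522ms @ 2 + 335.821ms (3/4)
4. 1231.343ms @ 11/4 + 111.94ms (1/4)
5. 1343.284ms @ 3 + 447.761ms (1)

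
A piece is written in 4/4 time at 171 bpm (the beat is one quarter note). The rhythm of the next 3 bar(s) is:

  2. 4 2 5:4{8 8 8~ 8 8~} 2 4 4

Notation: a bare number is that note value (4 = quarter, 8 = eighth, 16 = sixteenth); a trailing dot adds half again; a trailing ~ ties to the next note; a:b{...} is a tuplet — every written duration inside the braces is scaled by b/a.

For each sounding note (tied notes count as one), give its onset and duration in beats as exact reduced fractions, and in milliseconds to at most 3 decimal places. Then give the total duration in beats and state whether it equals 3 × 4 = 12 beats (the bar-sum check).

1) 0.0ms=0b +1052.632ms=3b
2) 1052.632ms=3b +350.877ms=1b
3) 1403.509ms=4b +701.754ms=2b
4) 2105.263ms=6b +140.351ms=2/5b
5) 2245.614ms=32/5b +140.351ms=2/5b
6) 2385.965ms=34/5b +280.702ms=4/5b
7) 2666.667ms=38/5b +842.105ms=12/5b
8) 3508.772ms=10b +350.877ms=1b
9) 3859.649ms=11b +350.877ms=1b
Σ=12b of 12 (171bpm 4/4) — PASS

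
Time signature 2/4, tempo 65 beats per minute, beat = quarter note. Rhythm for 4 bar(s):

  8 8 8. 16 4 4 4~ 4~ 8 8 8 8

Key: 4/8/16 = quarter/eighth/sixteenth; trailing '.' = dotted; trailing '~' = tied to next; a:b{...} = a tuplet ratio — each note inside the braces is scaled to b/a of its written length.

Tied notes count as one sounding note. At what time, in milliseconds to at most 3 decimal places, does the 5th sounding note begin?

1. 0.0ms @ 0 + 461.538ms (1/2)
2. 461.538ms @ 1/2 + 461.538ms (1/2)
3. 923.077ms @ 1 + 692.308ms (3/4)
4. 1615.385ms @ 7/4 + 230.769ms (1/4)
5. 1846.154ms @ 2 + 923.077ms (1)
6. 2769.231ms @ 3 + 923.077ms (1)
7. 3692.308ms @ 4 + 2307.692ms (5/2)
8. 6000.0ms @ 13/2 + 461.538ms (1/2)
9. 6461.538ms @ 7 + 461.538ms (1/2)
10. 6923.077ms @ 15/2 + 461.538ms (1/2)

note 5 onset = 2b = 1846.154ms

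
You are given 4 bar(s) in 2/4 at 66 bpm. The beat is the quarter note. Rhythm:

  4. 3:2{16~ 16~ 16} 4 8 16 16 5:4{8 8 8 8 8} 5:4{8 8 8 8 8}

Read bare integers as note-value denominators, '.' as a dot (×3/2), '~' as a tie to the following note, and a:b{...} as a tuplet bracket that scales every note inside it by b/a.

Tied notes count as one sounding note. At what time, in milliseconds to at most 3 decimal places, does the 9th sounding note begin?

note 9 onset = 24/5b = 4363.636ms

1. 0.0ms @ 0 + 1363.636ms (3/2)
2. 1363.636ms @ 3/2 + 454.545ms (1/2)
3. 1818.182ms @ 2 + 909.091ms (1)
4. 2727.273ms @ 3 + 454.545ms (1/2)
5. 3181.818ms @ 7/2 + 227.273ms (1/4)
6. 3409.091ms @ 15/4 + 227.273ms (1/4)
7. 3636.364ms @ 4 + 363.636ms (2/5)
8. 4000.0ms @ 22/5 + 363.636ms (2/5)
9. 4363.636ms @ 24/5 + 363.636ms (2/5)
10. 4727.273ms @ 26/5 + 363.636ms (2/5)
11. 5090.909ms @ 28/5 + 363.636ms (2/5)
12. 5454.545ms @ 6 + 363.636ms (2/5)
13. 5818.182ms @ 32/5 + 363.636ms (2/5)
14. 6181.818ms @ 34/5 + 363.636ms (2/5)
15. 6545.455ms @ 36/5 + 363.636ms (2/5)
16. 6909.091ms @ 38/5 + 363.636ms (2/5)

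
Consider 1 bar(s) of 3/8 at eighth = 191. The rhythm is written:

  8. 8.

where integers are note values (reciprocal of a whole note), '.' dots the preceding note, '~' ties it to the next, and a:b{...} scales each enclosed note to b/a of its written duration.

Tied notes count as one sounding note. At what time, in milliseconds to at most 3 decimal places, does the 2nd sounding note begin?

1. 0.0ms @ 0 + 471.204ms (3/2)
2. 471.204ms @ 3/2 + 471.204ms (3/2)

note 2 onset = 3/2b = 471.204ms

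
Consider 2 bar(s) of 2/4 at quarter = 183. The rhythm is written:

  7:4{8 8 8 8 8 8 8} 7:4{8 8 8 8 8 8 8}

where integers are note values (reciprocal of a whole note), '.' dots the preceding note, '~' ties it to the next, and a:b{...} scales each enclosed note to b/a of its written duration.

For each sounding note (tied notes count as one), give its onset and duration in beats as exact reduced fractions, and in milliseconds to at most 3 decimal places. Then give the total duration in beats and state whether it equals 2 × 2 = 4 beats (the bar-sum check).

1) 0.0ms=0b +93.677ms=2/7b
2) 93.677ms=2/7b +93.677ms=2/7b
3) 187.354ms=4/7b +93.677ms=2/7b
4) 281.03ms=6/7b +93.677ms=2/7b
5) 374.707ms=8/7b +93.677ms=2/7b
6) 468.384ms=10/7b +93.677ms=2/7b
7) 562.061ms=12/7b +93.677ms=2/7b
8) 655.738ms=2b +93.677ms=2/7b
9) 749.415ms=16/7b +93.677ms=2/7b
10) 843.091ms=18/7b +93.677ms=2/7b
11) 936.768ms=20/7b +93.677ms=2/7b
12) 1030.445ms=22/7b +93.677ms=2/7b
13) 1124.122ms=24/7b +93.677ms=2/7b
14) 1217.799ms=26/7b +93.677ms=2/7b
Σ=4b of 4 (183bpm 2/4) — PASS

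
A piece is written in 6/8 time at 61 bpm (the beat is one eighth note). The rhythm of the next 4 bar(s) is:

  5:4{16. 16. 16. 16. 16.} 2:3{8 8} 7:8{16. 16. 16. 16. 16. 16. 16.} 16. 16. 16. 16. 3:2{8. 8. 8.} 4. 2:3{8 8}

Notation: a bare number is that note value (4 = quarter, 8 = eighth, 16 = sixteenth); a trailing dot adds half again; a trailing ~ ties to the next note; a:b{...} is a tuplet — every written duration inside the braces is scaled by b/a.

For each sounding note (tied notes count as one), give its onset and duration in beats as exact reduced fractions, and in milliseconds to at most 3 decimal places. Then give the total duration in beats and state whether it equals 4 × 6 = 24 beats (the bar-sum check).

1) 0.0ms=0b +590.164ms=3/5b
2) 590.164ms=3/5b +590.164ms=3/5b
3) 1180.328ms=6/5b +590.164ms=3/5b
4) 1770.492ms=9/5b +590.164ms=3/5b
5) 2360.656ms=12/5b +590.164ms=3/5b
6) 2950.82ms=3b +1475.41ms=3/2b
7) 4426.23ms=9/2b +1475.41ms=3/2b
8) 5901.639ms=6b +843.091ms=6/7b
9) 6744.731ms=48/7b +843.091ms=6/7b
10) 7587.822ms=54/7b +843.091ms=6/7b
11) 8430.913ms=60/7b +843.091ms=6/7b
12) 9274.005ms=66/7b +843.091ms=6/7b
13) 10117.096ms=72/7b +843.091ms=6/7b
14) 10960.187ms=78/7b +843.091ms=6/7b
15) 11803.279ms=12b +737.705ms=3/4b
16) 12540.984ms=51/4b +737.705ms=3/4b
17) 13278.689ms=27/2b +737.705ms=3/4b
18) 14016.393ms=57/4b +737.705ms=3/4b
19) 14754.098ms=15b +983.607ms=1b
20) 15737.705ms=16b +983.607ms=1b
21) 16721.311ms=17b +983.607ms=1b
22) 17704.918ms=18b +2950.82ms=3b
23) 20655.738ms=21b +1475.41ms=3/2b
24) 22131.148ms=45/2b +1475.41ms=3/2b
Σ=24b of 24 (61bpm 6/8) — PASS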